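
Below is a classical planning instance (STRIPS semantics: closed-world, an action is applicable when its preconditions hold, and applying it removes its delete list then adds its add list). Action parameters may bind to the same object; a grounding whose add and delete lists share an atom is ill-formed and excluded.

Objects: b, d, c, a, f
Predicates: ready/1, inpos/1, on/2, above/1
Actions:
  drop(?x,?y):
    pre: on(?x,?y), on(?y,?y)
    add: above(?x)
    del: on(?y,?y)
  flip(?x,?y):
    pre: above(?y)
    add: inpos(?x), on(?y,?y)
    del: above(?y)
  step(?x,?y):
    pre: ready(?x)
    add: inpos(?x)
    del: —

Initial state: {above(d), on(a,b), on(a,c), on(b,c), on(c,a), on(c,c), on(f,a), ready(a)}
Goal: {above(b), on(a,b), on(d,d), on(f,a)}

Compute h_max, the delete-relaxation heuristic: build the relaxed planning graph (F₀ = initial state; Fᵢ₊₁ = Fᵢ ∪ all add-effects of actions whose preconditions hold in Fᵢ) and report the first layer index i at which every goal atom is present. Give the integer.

F0 = init (8 atoms)
F1 = F0 ∪ {above(a), above(b), above(c), inpos(a), inpos(b), inpos(c), inpos(d), inpos(f), on(d,d)}  (17 atoms)
goal ⊆ F1  ⇒  h_max = 1

1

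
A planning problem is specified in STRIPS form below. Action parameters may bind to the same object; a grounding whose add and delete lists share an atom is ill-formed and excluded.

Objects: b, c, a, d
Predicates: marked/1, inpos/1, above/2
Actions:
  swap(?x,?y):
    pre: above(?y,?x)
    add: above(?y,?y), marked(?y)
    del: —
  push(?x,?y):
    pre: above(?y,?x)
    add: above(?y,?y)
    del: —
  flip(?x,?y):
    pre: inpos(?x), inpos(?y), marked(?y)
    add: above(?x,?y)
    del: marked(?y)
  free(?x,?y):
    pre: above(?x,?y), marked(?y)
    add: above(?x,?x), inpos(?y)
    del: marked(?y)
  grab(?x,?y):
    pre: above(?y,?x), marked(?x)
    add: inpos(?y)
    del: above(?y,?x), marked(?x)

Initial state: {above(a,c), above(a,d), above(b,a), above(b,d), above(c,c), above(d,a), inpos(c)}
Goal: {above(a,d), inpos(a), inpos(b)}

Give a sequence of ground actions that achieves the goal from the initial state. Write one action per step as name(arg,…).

1. swap(c,c)  →  {above(a,c), above(a,d), above(b,a), above(b,d), above(c,c), above(d,a), inpos(c), marked(c)}
2. swap(c,a)  →  {above(a,a), above(a,c), above(a,d), above(b,a), above(b,d), above(c,c), above(d,a), inpos(c), marked(a), marked(c)}
3. grab(c,a)  →  {above(a,a), above(a,d), above(b,a), above(b,d), above(c,c), above(d,a), inpos(a), inpos(c), marked(a)}
4. grab(a,b)  →  {above(a,a), above(a,d), above(b,d), above(c,c), above(d,a), inpos(a), inpos(b), inpos(c)}

swap(c,c); swap(c,a); grab(c,a); grab(a,b)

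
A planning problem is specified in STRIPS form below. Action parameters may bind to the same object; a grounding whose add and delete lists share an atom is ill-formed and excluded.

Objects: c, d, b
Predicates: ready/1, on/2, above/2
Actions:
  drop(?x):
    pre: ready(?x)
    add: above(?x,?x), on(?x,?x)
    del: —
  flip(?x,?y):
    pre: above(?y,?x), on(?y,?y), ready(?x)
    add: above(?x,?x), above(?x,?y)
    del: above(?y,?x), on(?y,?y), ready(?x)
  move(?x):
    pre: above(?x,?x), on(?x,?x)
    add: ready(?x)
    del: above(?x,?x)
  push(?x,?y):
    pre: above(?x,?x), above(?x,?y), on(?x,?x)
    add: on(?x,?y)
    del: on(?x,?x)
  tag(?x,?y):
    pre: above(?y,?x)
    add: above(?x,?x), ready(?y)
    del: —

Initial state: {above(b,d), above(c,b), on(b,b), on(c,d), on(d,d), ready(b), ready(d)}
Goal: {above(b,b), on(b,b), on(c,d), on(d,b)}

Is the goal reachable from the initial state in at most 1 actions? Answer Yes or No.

No

1. flip(d,b)  →  {above(c,b), above(d,b), above(d,d), on(c,d), on(d,d), ready(b)}
2. drop(b)  →  {above(b,b), above(c,b), above(d,b), above(d,d), on(b,b), on(c,d), on(d,d), ready(b)}
3. push(d,b)  →  {above(b,b), above(c,b), above(d,b), above(d,d), on(b,b), on(c,d), on(d,b), ready(b)}
optimal plan length = 3; 3 > 1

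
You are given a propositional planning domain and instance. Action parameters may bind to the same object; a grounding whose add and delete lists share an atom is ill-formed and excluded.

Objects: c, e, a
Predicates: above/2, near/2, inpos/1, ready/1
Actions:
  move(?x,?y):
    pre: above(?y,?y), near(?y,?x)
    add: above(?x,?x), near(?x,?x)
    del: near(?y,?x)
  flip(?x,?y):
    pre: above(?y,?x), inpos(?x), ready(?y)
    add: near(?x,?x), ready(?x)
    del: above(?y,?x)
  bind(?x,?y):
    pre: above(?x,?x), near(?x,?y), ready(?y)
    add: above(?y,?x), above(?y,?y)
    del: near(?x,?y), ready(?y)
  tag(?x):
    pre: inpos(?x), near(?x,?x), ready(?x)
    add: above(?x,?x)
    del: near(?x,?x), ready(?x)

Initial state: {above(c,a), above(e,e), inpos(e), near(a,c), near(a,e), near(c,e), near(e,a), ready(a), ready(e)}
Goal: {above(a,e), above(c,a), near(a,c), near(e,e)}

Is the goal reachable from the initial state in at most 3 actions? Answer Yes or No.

Yes

1. bind(e,a)  →  {above(a,a), above(a,e), above(c,a), above(e,e), inpos(e), near(a,c), near(a,e), near(c,e), ready(e)}
2. move(e,a)  →  {above(a,a), above(a,e), above(c,a), above(e,e), inpos(e), near(a,c), near(c,e), near(e,e), ready(e)}
optimal plan length = 2; 2 ≤ 3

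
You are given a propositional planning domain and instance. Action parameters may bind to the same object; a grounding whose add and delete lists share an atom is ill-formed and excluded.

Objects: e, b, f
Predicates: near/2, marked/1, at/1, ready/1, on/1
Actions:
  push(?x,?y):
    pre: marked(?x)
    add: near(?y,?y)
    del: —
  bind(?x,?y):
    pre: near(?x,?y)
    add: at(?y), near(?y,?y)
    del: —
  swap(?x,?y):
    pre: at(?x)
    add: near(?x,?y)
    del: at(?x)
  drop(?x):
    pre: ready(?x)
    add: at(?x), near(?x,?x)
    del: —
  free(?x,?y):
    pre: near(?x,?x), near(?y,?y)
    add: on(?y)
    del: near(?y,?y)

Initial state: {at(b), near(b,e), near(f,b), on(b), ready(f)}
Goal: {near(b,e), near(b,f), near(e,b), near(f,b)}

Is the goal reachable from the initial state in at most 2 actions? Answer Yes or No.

1. bind(b,e)  →  {at(b), at(e), near(b,e), near(e,e), near(f,b), on(b), ready(f)}
2. swap(e,b)  →  {at(b), near(b,e), near(e,b), near(e,e), near(f,b), on(b), ready(f)}
3. swap(b,f)  →  {near(b,e), near(b,f), near(e,b), near(e,e), near(f,b), on(b), ready(f)}
optimal plan length = 3; 3 > 2

No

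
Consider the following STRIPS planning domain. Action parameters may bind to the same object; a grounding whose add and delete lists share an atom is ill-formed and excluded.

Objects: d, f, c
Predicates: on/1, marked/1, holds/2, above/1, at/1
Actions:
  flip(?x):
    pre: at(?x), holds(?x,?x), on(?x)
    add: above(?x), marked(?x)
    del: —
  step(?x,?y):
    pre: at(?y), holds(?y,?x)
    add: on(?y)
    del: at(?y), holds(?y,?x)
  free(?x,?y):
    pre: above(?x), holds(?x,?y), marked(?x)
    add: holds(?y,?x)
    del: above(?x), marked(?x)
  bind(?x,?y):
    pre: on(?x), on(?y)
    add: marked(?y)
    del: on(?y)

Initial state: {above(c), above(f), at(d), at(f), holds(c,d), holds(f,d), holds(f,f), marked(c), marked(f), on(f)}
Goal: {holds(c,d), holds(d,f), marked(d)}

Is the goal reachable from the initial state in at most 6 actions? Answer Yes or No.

Yes

1. free(f,d)  →  {above(c), at(d), at(f), holds(c,d), holds(d,f), holds(f,d), holds(f,f), marked(c), on(f)}
2. free(c,d)  →  {at(d), at(f), holds(c,d), holds(d,c), holds(d,f), holds(f,d), holds(f,f), on(f)}
3. step(c,d)  →  {at(f), holds(c,d), holds(d,f), holds(f,d), holds(f,f), on(d), on(f)}
4. bind(d,d)  →  {at(f), holds(c,d), holds(d,f), holds(f,d), holds(f,f), marked(d), on(f)}
optimal plan length = 4; 4 ≤ 6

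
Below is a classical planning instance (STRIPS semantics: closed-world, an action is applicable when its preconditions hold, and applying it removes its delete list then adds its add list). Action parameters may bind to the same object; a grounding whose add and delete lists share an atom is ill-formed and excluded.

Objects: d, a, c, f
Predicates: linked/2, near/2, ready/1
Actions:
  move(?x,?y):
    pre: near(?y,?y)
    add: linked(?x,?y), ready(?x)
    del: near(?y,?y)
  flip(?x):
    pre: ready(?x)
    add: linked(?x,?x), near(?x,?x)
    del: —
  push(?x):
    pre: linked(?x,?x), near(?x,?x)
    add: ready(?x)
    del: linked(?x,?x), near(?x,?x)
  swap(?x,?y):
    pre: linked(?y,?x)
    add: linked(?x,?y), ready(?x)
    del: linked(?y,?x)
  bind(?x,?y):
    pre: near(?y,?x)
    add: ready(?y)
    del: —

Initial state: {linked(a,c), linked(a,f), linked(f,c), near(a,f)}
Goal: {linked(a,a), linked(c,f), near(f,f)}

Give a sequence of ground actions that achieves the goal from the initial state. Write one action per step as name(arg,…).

swap(c,f); swap(f,a); flip(f); swap(a,f); flip(a)

1. swap(c,f)  →  {linked(a,c), linked(a,f), linked(c,f), near(a,f), ready(c)}
2. swap(f,a)  →  {linked(a,c), linked(c,f), linked(f,a), near(a,f), ready(c), ready(f)}
3. flip(f)  →  {linked(a,c), linked(c,f), linked(f,a), linked(f,f), near(a,f), near(f,f), ready(c), ready(f)}
4. swap(a,f)  →  {linked(a,c), linked(a,f), linked(c,f), linked(f,f), near(a,f), near(f,f), ready(a), ready(c), ready(f)}
5. flip(a)  →  {linked(a,a), linked(a,c), linked(a,f), linked(c,f), linked(f,f), near(a,a), near(a,f), near(f,f), ready(a), ready(c), ready(f)}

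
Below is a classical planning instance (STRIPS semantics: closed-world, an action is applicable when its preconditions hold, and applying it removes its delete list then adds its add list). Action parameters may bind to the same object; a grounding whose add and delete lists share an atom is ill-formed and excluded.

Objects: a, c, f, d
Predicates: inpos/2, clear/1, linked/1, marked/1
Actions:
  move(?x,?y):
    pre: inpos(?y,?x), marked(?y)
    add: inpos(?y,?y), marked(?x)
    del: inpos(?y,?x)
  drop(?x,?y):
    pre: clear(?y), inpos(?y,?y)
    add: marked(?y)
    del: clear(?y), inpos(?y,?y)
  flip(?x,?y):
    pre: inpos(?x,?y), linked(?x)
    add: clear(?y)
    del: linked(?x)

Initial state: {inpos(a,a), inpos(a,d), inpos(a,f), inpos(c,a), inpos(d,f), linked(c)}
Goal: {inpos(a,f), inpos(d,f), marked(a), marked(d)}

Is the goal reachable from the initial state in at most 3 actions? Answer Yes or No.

1. flip(c,a)  →  {clear(a), inpos(a,a), inpos(a,d), inpos(a,f), inpos(c,a), inpos(d,f)}
2. drop(a,a)  →  {inpos(a,d), inpos(a,f), inpos(c,a), inpos(d,f), marked(a)}
3. move(d,a)  →  {inpos(a,a), inpos(a,f), inpos(c,a), inpos(d,f), marked(a), marked(d)}
optimal plan length = 3; 3 ≤ 3

Yes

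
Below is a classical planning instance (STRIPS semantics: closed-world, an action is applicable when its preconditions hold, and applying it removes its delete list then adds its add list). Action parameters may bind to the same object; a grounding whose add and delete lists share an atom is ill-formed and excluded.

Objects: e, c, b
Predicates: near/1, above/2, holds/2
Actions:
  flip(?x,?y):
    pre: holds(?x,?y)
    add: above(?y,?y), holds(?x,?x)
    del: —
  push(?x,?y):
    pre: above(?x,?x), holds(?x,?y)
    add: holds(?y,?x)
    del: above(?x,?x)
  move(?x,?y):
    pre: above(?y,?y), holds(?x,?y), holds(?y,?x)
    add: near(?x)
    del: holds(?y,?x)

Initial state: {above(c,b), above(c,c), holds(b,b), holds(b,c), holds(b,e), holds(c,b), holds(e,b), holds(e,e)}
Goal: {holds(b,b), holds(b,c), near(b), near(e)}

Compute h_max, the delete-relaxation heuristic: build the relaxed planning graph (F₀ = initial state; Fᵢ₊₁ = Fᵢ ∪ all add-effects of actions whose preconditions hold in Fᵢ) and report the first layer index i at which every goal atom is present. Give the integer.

F0 = init (8 atoms)
F1 = F0 ∪ {above(b,b), above(e,e), holds(c,c), near(b)}  (12 atoms)
F2 = F1 ∪ {near(c), near(e)}  (14 atoms)
goal ⊆ F2  ⇒  h_max = 2

2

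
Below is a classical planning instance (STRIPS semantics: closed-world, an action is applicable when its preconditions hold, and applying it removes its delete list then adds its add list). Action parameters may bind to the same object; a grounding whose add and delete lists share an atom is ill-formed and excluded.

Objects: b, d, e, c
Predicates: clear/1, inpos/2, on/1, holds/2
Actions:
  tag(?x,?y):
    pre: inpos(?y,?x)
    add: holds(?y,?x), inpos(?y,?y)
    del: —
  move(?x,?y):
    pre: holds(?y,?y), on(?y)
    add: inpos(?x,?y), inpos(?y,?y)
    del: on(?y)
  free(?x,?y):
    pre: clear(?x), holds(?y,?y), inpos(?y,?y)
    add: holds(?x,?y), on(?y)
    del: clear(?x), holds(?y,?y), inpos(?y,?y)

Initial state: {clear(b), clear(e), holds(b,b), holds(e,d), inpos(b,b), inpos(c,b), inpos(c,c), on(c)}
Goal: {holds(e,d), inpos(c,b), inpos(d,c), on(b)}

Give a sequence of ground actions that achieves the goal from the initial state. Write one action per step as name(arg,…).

tag(c,c); move(d,c); free(e,b)

1. tag(c,c)  →  {clear(b), clear(e), holds(b,b), holds(c,c), holds(e,d), inpos(b,b), inpos(c,b), inpos(c,c), on(c)}
2. move(d,c)  →  {clear(b), clear(e), holds(b,b), holds(c,c), holds(e,d), inpos(b,b), inpos(c,b), inpos(c,c), inpos(d,c)}
3. free(e,b)  →  {clear(b), holds(c,c), holds(e,b), holds(e,d), inpos(c,b), inpos(c,c), inpos(d,c), on(b)}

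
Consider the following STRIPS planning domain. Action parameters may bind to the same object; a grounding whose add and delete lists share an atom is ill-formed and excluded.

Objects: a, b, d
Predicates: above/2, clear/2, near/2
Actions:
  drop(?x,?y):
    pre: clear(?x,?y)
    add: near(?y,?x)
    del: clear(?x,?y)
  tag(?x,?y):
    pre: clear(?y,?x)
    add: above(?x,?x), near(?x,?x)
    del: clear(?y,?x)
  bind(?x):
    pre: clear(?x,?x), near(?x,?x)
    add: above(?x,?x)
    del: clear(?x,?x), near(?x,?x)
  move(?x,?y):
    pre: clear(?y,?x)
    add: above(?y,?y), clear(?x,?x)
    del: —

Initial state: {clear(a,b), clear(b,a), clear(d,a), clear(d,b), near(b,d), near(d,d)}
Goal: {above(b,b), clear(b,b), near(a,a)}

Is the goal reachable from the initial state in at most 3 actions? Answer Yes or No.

1. tag(a,b)  →  {above(a,a), clear(a,b), clear(d,a), clear(d,b), near(a,a), near(b,d), near(d,d)}
2. tag(b,a)  →  {above(a,a), above(b,b), clear(d,a), clear(d,b), near(a,a), near(b,b), near(b,d), near(d,d)}
3. move(b,d)  →  {above(a,a), above(b,b), above(d,d), clear(b,b), clear(d,a), clear(d,b), near(a,a), near(b,b), near(b,d), near(d,d)}
optimal plan length = 3; 3 ≤ 3

Yes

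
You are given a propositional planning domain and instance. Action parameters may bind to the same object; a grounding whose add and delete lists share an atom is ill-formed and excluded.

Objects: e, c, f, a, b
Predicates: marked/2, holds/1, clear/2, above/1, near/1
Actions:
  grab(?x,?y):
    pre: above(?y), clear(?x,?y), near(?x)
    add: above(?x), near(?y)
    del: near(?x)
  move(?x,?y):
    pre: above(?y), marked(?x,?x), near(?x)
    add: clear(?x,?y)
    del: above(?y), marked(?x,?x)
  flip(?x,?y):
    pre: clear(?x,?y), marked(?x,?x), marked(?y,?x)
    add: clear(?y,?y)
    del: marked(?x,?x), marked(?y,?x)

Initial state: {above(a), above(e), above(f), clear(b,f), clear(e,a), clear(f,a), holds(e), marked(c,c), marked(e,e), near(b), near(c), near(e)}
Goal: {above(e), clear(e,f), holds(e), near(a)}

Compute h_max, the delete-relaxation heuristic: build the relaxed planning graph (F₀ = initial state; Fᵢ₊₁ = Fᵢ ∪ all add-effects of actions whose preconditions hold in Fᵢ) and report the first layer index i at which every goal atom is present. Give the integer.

1

F0 = init (12 atoms)
F1 = F0 ∪ {above(b), clear(c,a), clear(c,e), clear(c,f), clear(e,e), clear(e,f), near(a), near(f)}  (20 atoms)
goal ⊆ F1  ⇒  h_max = 1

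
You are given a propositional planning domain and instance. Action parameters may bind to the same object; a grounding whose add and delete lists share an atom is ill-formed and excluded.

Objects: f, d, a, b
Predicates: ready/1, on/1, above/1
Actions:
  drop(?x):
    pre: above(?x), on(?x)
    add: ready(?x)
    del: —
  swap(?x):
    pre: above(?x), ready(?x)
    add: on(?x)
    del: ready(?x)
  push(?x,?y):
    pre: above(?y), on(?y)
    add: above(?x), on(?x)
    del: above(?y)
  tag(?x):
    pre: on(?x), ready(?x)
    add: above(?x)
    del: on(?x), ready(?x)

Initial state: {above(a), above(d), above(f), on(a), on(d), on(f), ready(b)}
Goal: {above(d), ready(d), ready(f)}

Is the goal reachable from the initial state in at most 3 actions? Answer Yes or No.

Yes

1. drop(f)  →  {above(a), above(d), above(f), on(a), on(d), on(f), ready(b), ready(f)}
2. drop(d)  →  {above(a), above(d), above(f), on(a), on(d), on(f), ready(b), ready(d), ready(f)}
optimal plan length = 2; 2 ≤ 3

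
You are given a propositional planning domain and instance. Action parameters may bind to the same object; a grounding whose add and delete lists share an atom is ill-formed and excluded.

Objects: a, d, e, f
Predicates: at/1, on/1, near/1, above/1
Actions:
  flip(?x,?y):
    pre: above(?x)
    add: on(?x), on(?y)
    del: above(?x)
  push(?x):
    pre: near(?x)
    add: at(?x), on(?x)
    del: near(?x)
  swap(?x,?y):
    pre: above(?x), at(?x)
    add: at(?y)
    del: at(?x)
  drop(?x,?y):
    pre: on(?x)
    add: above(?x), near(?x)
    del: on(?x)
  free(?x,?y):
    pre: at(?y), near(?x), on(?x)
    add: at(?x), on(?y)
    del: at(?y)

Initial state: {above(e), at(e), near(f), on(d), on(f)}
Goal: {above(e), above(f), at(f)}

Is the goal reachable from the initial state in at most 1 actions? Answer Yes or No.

1. push(f)  →  {above(e), at(e), at(f), on(d), on(f)}
2. drop(f,a)  →  {above(e), above(f), at(e), at(f), near(f), on(d)}
optimal plan length = 2; 2 > 1

No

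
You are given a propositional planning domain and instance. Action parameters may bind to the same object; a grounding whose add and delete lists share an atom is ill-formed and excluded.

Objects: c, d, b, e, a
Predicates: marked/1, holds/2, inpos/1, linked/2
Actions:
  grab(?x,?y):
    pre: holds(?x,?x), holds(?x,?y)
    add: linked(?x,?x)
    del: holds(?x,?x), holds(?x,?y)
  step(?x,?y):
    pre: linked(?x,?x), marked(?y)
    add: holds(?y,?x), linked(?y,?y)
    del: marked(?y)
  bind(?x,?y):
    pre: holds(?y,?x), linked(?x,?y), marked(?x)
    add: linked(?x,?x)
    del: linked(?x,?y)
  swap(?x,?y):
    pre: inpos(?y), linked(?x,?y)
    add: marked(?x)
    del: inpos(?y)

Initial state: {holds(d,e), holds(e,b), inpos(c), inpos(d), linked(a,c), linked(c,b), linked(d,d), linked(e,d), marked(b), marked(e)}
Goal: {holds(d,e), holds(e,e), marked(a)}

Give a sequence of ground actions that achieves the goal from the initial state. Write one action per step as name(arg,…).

bind(e,d); step(e,e); swap(a,c)

1. bind(e,d)  →  {holds(d,e), holds(e,b), inpos(c), inpos(d), linked(a,c), linked(c,b), linked(d,d), linked(e,e), marked(b), marked(e)}
2. step(e,e)  →  {holds(d,e), holds(e,b), holds(e,e), inpos(c), inpos(d), linked(a,c), linked(c,b), linked(d,d), linked(e,e), marked(b)}
3. swap(a,c)  →  {holds(d,e), holds(e,b), holds(e,e), inpos(d), linked(a,c), linked(c,b), linked(d,d), linked(e,e), marked(a), marked(b)}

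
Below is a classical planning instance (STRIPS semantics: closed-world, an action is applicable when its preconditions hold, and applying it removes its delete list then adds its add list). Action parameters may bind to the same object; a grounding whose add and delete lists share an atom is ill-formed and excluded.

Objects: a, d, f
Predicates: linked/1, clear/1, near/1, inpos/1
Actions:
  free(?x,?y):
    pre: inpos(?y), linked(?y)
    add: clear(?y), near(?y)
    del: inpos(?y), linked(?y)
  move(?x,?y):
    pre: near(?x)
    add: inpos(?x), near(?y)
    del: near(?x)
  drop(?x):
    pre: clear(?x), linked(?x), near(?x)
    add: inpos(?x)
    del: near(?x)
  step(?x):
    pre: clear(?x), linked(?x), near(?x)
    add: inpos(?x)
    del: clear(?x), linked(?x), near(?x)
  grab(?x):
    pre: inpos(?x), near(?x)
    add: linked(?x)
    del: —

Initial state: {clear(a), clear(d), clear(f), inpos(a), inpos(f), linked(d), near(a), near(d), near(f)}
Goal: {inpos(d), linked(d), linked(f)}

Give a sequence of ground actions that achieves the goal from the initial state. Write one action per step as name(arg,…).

move(d,a); grab(f)

1. move(d,a)  →  {clear(a), clear(d), clear(f), inpos(a), inpos(d), inpos(f), linked(d), near(a), near(f)}
2. grab(f)  →  {clear(a), clear(d), clear(f), inpos(a), inpos(d), inpos(f), linked(d), linked(f), near(a), near(f)}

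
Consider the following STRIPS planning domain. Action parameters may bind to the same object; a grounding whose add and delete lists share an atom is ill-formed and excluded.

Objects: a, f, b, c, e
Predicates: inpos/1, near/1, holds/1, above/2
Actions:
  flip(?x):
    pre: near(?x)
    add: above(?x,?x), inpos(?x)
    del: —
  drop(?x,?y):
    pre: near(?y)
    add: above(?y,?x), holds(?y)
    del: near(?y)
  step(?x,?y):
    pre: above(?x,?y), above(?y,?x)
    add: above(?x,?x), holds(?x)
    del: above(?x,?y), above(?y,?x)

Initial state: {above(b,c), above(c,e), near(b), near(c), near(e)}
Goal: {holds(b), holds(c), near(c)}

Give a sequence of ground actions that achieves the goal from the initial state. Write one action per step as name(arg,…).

1. drop(a,b)  →  {above(b,a), above(b,c), above(c,e), holds(b), near(c), near(e)}
2. drop(c,e)  →  {above(b,a), above(b,c), above(c,e), above(e,c), holds(b), holds(e), near(c)}
3. step(c,e)  →  {above(b,a), above(b,c), above(c,c), holds(b), holds(c), holds(e), near(c)}

drop(a,b); drop(c,e); step(c,e)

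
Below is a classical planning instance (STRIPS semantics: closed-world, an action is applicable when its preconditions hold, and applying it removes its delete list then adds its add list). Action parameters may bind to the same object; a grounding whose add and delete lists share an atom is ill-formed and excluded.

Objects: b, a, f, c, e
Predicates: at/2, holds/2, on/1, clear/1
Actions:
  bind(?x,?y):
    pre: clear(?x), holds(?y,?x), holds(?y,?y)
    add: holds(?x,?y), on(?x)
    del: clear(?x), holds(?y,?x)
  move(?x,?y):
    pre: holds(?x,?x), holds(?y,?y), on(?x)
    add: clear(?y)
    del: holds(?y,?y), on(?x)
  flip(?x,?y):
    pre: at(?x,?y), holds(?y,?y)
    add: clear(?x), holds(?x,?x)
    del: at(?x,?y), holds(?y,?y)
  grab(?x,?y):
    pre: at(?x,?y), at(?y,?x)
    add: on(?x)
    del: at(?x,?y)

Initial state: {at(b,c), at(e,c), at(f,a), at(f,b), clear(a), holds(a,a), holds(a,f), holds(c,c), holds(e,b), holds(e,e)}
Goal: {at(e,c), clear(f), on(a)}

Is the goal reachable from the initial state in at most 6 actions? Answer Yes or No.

1. flip(b,c)  →  {at(e,c), at(f,a), at(f,b), clear(a), clear(b), holds(a,a), holds(a,f), holds(b,b), holds(e,b), holds(e,e)}
2. flip(f,b)  →  {at(e,c), at(f,a), clear(a), clear(b), clear(f), holds(a,a), holds(a,f), holds(e,b), holds(e,e), holds(f,f)}
3. bind(f,a)  →  {at(e,c), at(f,a), clear(a), clear(b), holds(a,a), holds(e,b), holds(e,e), holds(f,a), holds(f,f), on(f)}
4. bind(a,f)  →  {at(e,c), at(f,a), clear(b), holds(a,a), holds(a,f), holds(e,b), holds(e,e), holds(f,f), on(a), on(f)}
5. move(f,f)  →  {at(e,c), at(f,a), clear(b), clear(f), holds(a,a), holds(a,f), holds(e,b), holds(e,e), on(a)}
optimal plan length = 5; 5 ≤ 6

Yes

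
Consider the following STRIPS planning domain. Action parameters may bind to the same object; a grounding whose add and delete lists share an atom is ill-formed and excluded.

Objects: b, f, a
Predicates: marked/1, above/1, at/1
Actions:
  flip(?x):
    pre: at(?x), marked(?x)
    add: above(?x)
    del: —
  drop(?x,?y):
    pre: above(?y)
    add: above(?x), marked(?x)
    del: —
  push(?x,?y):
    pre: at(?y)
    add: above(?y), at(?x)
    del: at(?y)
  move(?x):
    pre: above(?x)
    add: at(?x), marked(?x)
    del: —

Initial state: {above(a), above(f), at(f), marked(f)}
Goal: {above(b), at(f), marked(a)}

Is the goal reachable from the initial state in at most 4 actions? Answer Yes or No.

Yes

1. drop(b,f)  →  {above(a), above(b), above(f), at(f), marked(b), marked(f)}
2. drop(a,b)  →  {above(a), above(b), above(f), at(f), marked(a), marked(b), marked(f)}
optimal plan length = 2; 2 ≤ 4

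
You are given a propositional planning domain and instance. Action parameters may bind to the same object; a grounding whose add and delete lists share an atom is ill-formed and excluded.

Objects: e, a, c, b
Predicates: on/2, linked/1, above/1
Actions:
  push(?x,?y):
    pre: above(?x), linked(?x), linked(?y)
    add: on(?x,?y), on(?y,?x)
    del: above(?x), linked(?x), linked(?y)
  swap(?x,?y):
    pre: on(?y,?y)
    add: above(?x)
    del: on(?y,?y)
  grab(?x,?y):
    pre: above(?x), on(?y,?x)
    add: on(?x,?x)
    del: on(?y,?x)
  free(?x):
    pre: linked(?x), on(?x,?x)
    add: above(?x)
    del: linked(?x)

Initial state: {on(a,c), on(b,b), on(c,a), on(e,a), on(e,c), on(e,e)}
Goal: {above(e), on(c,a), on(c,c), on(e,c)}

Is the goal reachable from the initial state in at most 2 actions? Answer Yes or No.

1. swap(e,e)  →  {above(e), on(a,c), on(b,b), on(c,a), on(e,a), on(e,c)}
2. swap(c,b)  →  {above(c), above(e), on(a,c), on(c,a), on(e,a), on(e,c)}
3. grab(c,a)  →  {above(c), above(e), on(c,a), on(c,c), on(e,a), on(e,c)}
optimal plan length = 3; 3 > 2

No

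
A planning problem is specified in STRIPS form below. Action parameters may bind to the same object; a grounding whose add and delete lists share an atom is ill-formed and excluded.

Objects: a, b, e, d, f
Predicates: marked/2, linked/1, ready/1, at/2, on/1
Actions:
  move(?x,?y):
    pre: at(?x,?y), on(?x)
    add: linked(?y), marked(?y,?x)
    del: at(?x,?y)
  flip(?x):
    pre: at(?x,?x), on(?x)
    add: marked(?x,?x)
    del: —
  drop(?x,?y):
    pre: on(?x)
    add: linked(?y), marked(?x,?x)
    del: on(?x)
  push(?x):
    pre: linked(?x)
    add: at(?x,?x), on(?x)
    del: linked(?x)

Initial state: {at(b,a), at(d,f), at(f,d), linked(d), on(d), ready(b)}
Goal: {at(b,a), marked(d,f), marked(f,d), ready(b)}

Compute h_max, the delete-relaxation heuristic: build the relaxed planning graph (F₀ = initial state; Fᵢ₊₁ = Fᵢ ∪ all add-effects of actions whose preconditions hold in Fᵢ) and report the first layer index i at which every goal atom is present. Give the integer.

3

F0 = init (6 atoms)
F1 = F0 ∪ {at(d,d), linked(a), linked(b), linked(e), linked(f), marked(d,d), marked(f,d)}  (13 atoms)
F2 = F1 ∪ {at(a,a), at(b,b), at(e,e), at(f,f), on(a), on(b), on(e), on(f)}  (21 atoms)
F3 = F2 ∪ {marked(a,a), marked(a,b), marked(b,b), marked(d,f), marked(e,e), marked(f,f)}  (27 atoms)
goal ⊆ F3  ⇒  h_max = 3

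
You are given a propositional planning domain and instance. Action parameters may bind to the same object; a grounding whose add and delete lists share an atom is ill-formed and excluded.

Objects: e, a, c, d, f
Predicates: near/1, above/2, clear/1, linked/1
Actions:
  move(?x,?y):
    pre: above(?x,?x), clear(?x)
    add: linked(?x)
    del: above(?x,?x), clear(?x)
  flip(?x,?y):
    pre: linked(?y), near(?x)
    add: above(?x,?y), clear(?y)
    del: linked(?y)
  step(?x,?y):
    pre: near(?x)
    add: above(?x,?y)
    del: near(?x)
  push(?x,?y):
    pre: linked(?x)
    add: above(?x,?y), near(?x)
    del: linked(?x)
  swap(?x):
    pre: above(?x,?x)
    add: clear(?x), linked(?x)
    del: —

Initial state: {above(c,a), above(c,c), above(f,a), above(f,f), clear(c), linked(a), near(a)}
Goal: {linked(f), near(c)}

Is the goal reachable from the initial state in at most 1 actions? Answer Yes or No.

1. move(c,e)  →  {above(c,a), above(f,a), above(f,f), linked(a), linked(c), near(a)}
2. push(c,e)  →  {above(c,a), above(c,e), above(f,a), above(f,f), linked(a), near(a), near(c)}
3. swap(f)  →  {above(c,a), above(c,e), above(f,a), above(f,f), clear(f), linked(a), linked(f), near(a), near(c)}
optimal plan length = 3; 3 > 1

No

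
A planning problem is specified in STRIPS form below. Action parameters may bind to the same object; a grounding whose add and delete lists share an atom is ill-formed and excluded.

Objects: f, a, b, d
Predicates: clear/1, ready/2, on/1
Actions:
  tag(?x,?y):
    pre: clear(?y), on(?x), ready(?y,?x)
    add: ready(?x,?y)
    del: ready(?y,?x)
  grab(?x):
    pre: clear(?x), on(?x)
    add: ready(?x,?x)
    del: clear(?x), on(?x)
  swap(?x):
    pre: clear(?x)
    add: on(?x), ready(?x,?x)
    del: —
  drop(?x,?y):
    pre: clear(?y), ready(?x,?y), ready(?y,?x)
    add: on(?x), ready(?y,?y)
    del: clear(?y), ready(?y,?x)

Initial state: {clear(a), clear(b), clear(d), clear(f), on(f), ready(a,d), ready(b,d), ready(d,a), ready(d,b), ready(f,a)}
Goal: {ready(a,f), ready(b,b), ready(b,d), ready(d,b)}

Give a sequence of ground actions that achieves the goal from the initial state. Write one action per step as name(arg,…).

1. swap(a)  →  {clear(a), clear(b), clear(d), clear(f), on(a), on(f), ready(a,a), ready(a,d), ready(b,d), ready(d,a), ready(d,b), ready(f,a)}
2. tag(a,f)  →  {clear(a), clear(b), clear(d), clear(f), on(a), on(f), ready(a,a), ready(a,d), ready(a,f), ready(b,d), ready(d,a), ready(d,b)}
3. swap(b)  →  {clear(a), clear(b), clear(d), clear(f), on(a), on(b), on(f), ready(a,a), ready(a,d), ready(a,f), ready(b,b), ready(b,d), ready(d,a), ready(d,b)}

swap(a); tag(a,f); swap(b)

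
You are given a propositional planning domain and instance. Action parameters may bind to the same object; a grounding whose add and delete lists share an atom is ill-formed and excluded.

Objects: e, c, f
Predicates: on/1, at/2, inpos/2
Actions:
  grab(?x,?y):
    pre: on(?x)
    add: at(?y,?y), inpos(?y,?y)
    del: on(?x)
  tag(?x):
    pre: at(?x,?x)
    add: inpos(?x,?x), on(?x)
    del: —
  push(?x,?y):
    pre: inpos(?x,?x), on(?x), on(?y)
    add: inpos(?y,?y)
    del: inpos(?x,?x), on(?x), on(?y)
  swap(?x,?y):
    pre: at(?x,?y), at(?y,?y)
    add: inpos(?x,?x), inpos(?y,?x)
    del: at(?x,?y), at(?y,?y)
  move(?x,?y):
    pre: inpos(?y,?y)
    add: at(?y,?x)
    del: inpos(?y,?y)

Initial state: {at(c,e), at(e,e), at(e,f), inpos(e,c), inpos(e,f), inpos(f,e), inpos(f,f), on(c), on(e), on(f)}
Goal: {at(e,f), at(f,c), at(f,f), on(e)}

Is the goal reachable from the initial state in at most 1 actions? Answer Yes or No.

No

1. grab(c,f)  →  {at(c,e), at(e,e), at(e,f), at(f,f), inpos(e,c), inpos(e,f), inpos(f,e), inpos(f,f), on(e), on(f)}
2. move(c,f)  →  {at(c,e), at(e,e), at(e,f), at(f,c), at(f,f), inpos(e,c), inpos(e,f), inpos(f,e), on(e), on(f)}
optimal plan length = 2; 2 > 1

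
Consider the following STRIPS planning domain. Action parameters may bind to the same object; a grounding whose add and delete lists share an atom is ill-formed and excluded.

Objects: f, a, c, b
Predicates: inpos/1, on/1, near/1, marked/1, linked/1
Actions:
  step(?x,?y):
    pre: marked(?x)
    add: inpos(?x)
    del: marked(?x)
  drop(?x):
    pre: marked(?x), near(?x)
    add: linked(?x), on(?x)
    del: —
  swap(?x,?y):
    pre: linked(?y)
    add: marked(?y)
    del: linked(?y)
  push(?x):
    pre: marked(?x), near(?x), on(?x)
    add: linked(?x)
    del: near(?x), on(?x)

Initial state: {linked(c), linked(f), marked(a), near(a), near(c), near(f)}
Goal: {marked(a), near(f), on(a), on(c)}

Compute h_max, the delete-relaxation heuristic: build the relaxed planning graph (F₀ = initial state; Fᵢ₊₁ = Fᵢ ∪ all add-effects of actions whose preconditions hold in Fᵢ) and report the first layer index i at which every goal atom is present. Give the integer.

2

F0 = init (6 atoms)
F1 = F0 ∪ {inpos(a), linked(a), marked(c), marked(f), on(a)}  (11 atoms)
F2 = F1 ∪ {inpos(c), inpos(f), on(c), on(f)}  (15 atoms)
goal ⊆ F2  ⇒  h_max = 2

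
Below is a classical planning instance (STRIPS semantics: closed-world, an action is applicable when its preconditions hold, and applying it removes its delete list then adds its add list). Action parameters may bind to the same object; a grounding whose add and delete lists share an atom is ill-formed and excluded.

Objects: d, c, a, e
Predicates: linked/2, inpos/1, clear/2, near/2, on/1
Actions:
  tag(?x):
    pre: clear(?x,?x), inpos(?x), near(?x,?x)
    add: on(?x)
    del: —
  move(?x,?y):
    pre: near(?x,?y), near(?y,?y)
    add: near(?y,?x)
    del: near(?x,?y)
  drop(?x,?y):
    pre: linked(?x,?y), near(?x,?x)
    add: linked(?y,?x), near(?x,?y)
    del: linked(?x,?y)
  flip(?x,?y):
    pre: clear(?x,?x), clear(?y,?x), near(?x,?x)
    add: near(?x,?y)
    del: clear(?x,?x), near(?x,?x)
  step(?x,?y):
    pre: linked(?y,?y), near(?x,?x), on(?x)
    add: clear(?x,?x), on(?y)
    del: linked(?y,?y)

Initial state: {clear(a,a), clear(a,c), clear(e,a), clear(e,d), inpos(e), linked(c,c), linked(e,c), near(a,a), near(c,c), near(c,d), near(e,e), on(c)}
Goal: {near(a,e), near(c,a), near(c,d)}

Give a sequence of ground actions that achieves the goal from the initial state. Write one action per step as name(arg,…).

1. flip(a,e)  →  {clear(a,c), clear(e,a), clear(e,d), inpos(e), linked(c,c), linked(e,c), near(a,e), near(c,c), near(c,d), near(e,e), on(c)}
2. step(c,c)  →  {clear(a,c), clear(c,c), clear(e,a), clear(e,d), inpos(e), linked(e,c), near(a,e), near(c,c), near(c,d), near(e,e), on(c)}
3. flip(c,a)  →  {clear(a,c), clear(e,a), clear(e,d), inpos(e), linked(e,c), near(a,e), near(c,a), near(c,d), near(e,e), on(c)}

flip(a,e); step(c,c); flip(c,a)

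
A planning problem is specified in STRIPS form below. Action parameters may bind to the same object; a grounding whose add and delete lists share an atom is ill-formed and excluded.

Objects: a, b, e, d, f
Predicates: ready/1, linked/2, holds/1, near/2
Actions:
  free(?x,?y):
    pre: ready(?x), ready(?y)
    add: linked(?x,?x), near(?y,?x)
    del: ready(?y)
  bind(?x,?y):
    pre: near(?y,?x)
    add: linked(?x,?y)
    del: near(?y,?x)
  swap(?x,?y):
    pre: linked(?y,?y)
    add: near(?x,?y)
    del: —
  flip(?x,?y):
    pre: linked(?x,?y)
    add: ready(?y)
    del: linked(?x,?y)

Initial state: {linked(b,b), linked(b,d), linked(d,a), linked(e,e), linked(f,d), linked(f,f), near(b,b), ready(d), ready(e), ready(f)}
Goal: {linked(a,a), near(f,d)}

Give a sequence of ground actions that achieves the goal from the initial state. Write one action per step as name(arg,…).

free(d,f); flip(d,a); free(a,a)

1. free(d,f)  →  {linked(b,b), linked(b,d), linked(d,a), linked(d,d), linked(e,e), linked(f,d), linked(f,f), near(b,b), near(f,d), ready(d), ready(e)}
2. flip(d,a)  →  {linked(b,b), linked(b,d), linked(d,d), linked(e,e), linked(f,d), linked(f,f), near(b,b), near(f,d), ready(a), ready(d), ready(e)}
3. free(a,a)  →  {linked(a,a), linked(b,b), linked(b,d), linked(d,d), linked(e,e), linked(f,d), linked(f,f), near(a,a), near(b,b), near(f,d), ready(d), ready(e)}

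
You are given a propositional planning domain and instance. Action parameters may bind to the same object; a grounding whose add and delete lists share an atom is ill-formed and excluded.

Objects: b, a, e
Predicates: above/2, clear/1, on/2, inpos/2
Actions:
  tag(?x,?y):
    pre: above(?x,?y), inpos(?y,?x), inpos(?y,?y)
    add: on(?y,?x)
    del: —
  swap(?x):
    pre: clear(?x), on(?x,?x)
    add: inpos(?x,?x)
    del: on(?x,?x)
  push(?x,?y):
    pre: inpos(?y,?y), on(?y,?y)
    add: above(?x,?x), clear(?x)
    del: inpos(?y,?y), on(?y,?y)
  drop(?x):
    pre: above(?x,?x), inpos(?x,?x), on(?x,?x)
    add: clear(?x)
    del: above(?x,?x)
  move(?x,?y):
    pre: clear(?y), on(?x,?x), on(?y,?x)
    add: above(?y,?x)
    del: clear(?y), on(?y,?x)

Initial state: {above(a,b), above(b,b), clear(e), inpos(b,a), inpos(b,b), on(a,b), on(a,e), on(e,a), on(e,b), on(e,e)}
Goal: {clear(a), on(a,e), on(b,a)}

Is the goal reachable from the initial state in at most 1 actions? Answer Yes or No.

1. tag(b,b)  →  {above(a,b), above(b,b), clear(e), inpos(b,a), inpos(b,b), on(a,b), on(a,e), on(b,b), on(e,a), on(e,b), on(e,e)}
2. tag(a,b)  →  {above(a,b), above(b,b), clear(e), inpos(b,a), inpos(b,b), on(a,b), on(a,e), on(b,a), on(b,b), on(e,a), on(e,b), on(e,e)}
3. push(a,b)  →  {above(a,a), above(a,b), above(b,b), clear(a), clear(e), inpos(b,a), on(a,b), on(a,e), on(b,a), on(e,a), on(e,b), on(e,e)}
optimal plan length = 3; 3 > 1

No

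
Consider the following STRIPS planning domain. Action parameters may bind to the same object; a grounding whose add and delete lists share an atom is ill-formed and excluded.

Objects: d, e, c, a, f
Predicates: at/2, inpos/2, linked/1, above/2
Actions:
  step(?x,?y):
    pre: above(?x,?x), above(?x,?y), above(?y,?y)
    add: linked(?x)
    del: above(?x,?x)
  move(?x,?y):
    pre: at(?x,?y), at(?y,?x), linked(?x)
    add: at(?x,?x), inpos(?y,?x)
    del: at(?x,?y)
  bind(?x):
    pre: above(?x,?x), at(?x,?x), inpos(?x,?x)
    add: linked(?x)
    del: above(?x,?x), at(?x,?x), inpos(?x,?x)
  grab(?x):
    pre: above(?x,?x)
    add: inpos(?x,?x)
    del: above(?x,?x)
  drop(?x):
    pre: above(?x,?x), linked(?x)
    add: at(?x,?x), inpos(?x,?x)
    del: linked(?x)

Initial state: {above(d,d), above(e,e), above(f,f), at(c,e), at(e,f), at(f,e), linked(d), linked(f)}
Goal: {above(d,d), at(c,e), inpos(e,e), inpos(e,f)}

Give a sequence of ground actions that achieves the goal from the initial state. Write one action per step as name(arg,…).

move(f,e); grab(e)

1. move(f,e)  →  {above(d,d), above(e,e), above(f,f), at(c,e), at(e,f), at(f,f), inpos(e,f), linked(d), linked(f)}
2. grab(e)  →  {above(d,d), above(f,f), at(c,e), at(e,f), at(f,f), inpos(e,e), inpos(e,f), linked(d), linked(f)}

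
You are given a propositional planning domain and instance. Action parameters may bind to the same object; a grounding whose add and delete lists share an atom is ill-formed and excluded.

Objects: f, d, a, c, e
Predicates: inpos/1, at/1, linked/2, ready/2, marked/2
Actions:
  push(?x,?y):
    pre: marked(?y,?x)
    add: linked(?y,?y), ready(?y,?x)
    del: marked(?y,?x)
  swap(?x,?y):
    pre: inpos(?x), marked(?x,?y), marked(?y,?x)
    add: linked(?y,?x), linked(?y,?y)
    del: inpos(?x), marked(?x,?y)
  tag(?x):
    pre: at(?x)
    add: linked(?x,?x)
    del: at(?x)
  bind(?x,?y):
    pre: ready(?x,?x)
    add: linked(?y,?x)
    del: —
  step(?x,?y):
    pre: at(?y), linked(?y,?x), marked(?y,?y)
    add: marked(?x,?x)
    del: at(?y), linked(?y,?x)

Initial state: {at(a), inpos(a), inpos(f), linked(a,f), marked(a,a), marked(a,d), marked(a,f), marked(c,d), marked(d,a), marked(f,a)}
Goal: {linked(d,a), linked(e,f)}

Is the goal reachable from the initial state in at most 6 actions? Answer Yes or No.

Yes

1. swap(a,d)  →  {at(a), inpos(f), linked(a,f), linked(d,a), linked(d,d), marked(a,a), marked(a,f), marked(c,d), marked(d,a), marked(f,a)}
2. step(f,a)  →  {inpos(f), linked(d,a), linked(d,d), marked(a,a), marked(a,f), marked(c,d), marked(d,a), marked(f,a), marked(f,f)}
3. push(f,f)  →  {inpos(f), linked(d,a), linked(d,d), linked(f,f), marked(a,a), marked(a,f), marked(c,d), marked(d,a), marked(f,a), ready(f,f)}
4. bind(f,e)  →  {inpos(f), linked(d,a), linked(d,d), linked(e,f), linked(f,f), marked(a,a), marked(a,f), marked(c,d), marked(d,a), marked(f,a), ready(f,f)}
optimal plan length = 4; 4 ≤ 6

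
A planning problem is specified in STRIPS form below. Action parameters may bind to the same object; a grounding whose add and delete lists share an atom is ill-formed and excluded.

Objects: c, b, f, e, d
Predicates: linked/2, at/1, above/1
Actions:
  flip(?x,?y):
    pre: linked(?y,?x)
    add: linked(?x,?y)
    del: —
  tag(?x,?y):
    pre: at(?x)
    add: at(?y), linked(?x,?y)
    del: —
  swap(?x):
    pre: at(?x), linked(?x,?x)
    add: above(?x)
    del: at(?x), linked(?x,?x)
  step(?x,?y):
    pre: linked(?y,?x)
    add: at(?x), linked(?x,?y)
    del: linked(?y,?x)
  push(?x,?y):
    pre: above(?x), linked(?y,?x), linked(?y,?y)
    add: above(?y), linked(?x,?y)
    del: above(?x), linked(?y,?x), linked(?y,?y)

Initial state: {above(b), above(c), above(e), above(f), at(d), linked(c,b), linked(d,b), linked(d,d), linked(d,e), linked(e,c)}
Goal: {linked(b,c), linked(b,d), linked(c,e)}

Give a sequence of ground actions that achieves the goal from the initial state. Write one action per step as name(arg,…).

flip(c,e); flip(b,c); flip(b,d)

1. flip(c,e)  →  {above(b), above(c), above(e), above(f), at(d), linked(c,b), linked(c,e), linked(d,b), linked(d,d), linked(d,e), linked(e,c)}
2. flip(b,c)  →  {above(b), above(c), above(e), above(f), at(d), linked(b,c), linked(c,b), linked(c,e), linked(d,b), linked(d,d), linked(d,e), linked(e,c)}
3. flip(b,d)  →  {above(b), above(c), above(e), above(f), at(d), linked(b,c), linked(b,d), linked(c,b), linked(c,e), linked(d,b), linked(d,d), linked(d,e), linked(e,c)}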